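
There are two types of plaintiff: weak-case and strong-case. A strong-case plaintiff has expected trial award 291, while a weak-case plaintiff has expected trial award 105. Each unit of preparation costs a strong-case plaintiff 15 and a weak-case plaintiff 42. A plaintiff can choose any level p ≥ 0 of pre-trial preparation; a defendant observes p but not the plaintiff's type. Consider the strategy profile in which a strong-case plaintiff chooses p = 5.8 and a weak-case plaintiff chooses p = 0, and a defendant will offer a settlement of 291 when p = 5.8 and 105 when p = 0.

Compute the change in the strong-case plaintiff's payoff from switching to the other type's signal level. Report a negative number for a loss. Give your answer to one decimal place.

Playing p = 5.8 the strong-case plaintiff receives 291 − 15 × 5.8 = 204.
Deviating to p = 0 yields 105 instead.
Gain from deviating: 105 − 204 = -99.0.
The gain is negative, so the strong-case type's incentive-compatibility constraint is satisfied.

-99.0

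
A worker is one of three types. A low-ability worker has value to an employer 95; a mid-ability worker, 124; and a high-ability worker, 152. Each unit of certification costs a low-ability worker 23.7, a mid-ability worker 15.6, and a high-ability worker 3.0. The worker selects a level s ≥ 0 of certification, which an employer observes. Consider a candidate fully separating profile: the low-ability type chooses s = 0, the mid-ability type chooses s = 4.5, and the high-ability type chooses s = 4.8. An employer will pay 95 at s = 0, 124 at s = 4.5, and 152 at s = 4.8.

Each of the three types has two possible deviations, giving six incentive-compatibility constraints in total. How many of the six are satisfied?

High-ability (own payoff 152 − 3.0×4.8 = 137.6): to s=0 gives 95 → no gain ✓; to s=4.5 gives 124 − 3.0×4.5 = 110.5 → no gain ✓.
Mid-ability (own payoff 124 − 15.6×4.5 = 53.8): to s=0 gives 95 → profitable ✗; to s=4.8 gives 152 − 15.6×4.8 = 77.12 → profitable ✗.
Low-ability (own payoff 95): to s=4.5 gives 124 − 23.7×4.5 = 17.35 → no gain ✓; to s=4.8 gives 152 − 23.7×4.8 = 38.24 → no gain ✓.
4 of the 6 constraints hold; not an equilibrium.

4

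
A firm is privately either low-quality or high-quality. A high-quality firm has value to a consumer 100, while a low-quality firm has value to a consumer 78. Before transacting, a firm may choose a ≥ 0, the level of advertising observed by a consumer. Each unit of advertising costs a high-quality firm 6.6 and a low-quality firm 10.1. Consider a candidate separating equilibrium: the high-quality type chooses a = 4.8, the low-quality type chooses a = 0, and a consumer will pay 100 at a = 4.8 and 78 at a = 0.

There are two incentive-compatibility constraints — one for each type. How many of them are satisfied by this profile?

Low-quality type: stay at 0 → 78; mimic → 100 − 10.1 × 4.8 = 51.52. IC holds (78 ≥ 51.52).
High-quality type: signal → 100 − 6.6 × 4.8 = 68.32; deviate to 0 → 78. IC fails (68.32 < 78).
1 of 2 constraints hold, so this profile is not an equilibrium.

1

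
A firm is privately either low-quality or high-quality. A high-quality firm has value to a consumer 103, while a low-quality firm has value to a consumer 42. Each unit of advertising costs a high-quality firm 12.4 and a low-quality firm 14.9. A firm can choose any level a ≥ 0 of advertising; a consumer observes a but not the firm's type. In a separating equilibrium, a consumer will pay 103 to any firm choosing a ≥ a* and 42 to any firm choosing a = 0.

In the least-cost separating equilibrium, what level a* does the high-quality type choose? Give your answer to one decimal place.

4.1

A low-quality firm choosing a = 0 receives 42.
Imitating at a* instead would pay 103 at cost 14.9·a*, netting 103 − 14.9·a*.
Indifference: 42 = 103 − 14.9·a*, so a* = (103 − 42) / 14.9 ≈ 4.1.
At a* the low-quality type's incentive constraint just binds; the high-quality type strictly prefers a* since its per-unit cost is lower.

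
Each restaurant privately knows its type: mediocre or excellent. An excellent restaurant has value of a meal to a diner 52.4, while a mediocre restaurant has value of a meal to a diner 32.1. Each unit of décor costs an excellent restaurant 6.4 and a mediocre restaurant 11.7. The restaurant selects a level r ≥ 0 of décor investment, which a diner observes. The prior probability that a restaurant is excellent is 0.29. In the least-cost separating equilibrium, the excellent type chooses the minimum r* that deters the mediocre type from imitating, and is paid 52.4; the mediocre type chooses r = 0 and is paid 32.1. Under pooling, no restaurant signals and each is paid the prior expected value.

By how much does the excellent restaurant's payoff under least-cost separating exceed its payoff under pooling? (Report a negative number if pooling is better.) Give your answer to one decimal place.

Least-cost separating signal: r* solves 32.1 = 52.4 − 11.7·r*, so r* = (52.4 − 32.1)/11.7 ≈ 1.7350.
Excellent type's separating payoff: 52.4 − 6.4 × r* = 52.4 − 6.4 × (52.4 − 32.1)/11.7 = 52.4 − 129.92/11.7 ≈ 41.296.
Pooling payoff: 0.29 × 52.4 + 0.71 × 32.1 = 37.987.
Difference: 41.296 − 37.987 = 3.309, i.e. 3.3 to one decimal place.
The excellent type prefers to separate.

3.3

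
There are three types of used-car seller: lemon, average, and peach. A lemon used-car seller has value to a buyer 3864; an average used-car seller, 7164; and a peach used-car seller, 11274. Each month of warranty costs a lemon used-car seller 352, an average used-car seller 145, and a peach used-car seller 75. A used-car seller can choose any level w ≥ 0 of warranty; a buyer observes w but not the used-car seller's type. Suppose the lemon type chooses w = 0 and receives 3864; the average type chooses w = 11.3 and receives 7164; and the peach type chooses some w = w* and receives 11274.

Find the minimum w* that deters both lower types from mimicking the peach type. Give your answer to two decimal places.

39.64

Lemon type (on-path payoff 3864) won't mimic when 3864 ≥ 11274 − 352·w*, i.e. w* ≥ 21.05.
Average type (on-path payoff 7164 − 145×11.3 = 5525.5) won't mimic when 5525.5 ≥ 11274 − 145·w*, i.e. w* ≥ 39.64.
Both must hold, so w* = max(21.05, 39.64) = 39.64. The average type's constraint binds.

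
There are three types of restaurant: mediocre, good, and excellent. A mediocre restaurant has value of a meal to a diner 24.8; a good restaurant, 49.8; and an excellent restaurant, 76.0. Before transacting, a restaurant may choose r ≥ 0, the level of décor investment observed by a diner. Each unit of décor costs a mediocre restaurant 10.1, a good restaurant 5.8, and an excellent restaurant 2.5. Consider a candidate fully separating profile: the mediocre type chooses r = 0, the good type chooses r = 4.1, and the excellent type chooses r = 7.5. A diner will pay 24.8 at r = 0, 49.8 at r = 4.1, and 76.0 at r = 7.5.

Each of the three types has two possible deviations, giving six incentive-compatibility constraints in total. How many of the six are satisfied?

Mediocre (own payoff 24.8): to r=4.1 gives 49.8 − 10.1×4.1 = 8.39 → no gain ✓; to r=7.5 gives 76.0 − 10.1×7.5 = 0.25 → no gain ✓.
Excellent (own payoff 76.0 − 2.5×7.5 = 57.25): to r=0 gives 24.8 → no gain ✓; to r=4.1 gives 49.8 − 2.5×4.1 = 39.55 → no gain ✓.
Good (own payoff 49.8 − 5.8×4.1 = 26.02): to r=0 gives 24.8 → no gain ✓; to r=7.5 gives 76.0 − 5.8×7.5 = 32.5 → profitable ✗.
5 of the 6 constraints hold; not an equilibrium.

5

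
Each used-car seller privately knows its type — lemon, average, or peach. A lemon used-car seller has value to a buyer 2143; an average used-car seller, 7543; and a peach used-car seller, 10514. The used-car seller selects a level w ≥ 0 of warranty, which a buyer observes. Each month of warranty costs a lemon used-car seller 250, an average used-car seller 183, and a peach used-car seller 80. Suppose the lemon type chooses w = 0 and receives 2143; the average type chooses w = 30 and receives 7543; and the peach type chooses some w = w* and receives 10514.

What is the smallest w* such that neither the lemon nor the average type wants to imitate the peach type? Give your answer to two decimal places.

Average type (on-path payoff 7543 − 183×30 = 2053) won't mimic when 2053 ≥ 10514 − 183·w*, i.e. w* ≥ 46.23.
Lemon type (on-path payoff 2143) won't mimic when 2143 ≥ 10514 − 250·w*, i.e. w* ≥ 33.48.
Both must hold, so w* = max(33.48, 46.23) = 46.23. The average type's constraint binds.

46.23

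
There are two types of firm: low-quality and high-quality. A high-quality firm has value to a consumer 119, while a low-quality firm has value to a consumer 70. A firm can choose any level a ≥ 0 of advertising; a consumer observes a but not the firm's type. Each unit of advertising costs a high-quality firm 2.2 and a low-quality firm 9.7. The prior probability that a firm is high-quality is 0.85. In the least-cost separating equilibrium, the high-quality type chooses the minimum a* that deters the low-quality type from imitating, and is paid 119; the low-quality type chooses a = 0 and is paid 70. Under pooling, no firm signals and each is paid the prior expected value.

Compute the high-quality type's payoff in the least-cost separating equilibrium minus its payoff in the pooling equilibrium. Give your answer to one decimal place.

-3.8

Least-cost separating signal: a* solves 70 = 119 − 9.7·a*, so a* = (119 − 70)/9.7 ≈ 5.0515.
High-quality type's separating payoff: 119 − 2.2 × a* = 119 − 2.2 × (119 − 70)/9.7 = 119 − 107.8/9.7 ≈ 107.887.
Pooling payoff: 0.85 × 119 + 0.15 × 70 = 111.65.
Difference: 107.887 − 111.65 = -3.763, i.e. -3.8 to one decimal place.
The high-quality type would prefer the pooling outcome.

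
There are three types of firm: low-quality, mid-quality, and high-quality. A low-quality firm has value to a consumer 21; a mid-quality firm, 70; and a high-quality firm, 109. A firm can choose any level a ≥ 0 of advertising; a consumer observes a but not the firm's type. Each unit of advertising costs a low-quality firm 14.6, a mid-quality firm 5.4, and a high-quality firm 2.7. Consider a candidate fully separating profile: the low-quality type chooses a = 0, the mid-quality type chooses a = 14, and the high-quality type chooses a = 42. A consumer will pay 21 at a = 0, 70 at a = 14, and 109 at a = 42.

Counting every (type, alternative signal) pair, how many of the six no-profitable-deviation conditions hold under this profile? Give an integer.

3

Low-quality (own payoff 21): to a=14 gives 70 − 14.6×14 = -134.4 → no gain ✓; to a=42 gives 109 − 14.6×42 = -504.2 → no gain ✓.
High-quality (own payoff 109 − 2.7×42 = -4.4): to a=0 gives 21 → profitable ✗; to a=14 gives 70 − 2.7×14 = 32.2 → profitable ✗.
Mid-quality (own payoff 70 − 5.4×14 = -5.6): to a=0 gives 21 → profitable ✗; to a=42 gives 109 − 5.4×42 = -117.8 → no gain ✓.
3 of the 6 constraints hold; not an equilibrium.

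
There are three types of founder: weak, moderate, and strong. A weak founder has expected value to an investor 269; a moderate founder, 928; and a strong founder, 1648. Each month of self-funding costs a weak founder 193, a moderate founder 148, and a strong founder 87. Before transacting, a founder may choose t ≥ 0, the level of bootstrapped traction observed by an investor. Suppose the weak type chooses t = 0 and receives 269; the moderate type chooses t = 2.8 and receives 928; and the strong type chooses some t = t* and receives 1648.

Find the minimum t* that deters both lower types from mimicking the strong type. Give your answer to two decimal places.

7.66

Weak type (on-path payoff 269) won't mimic when 269 ≥ 1648 − 193·t*, i.e. t* ≥ 7.15.
Moderate type (on-path payoff 928 − 148×2.8 = 513.6) won't mimic when 513.6 ≥ 1648 − 148·t*, i.e. t* ≥ 7.66.
Both must hold, so t* = max(7.15, 7.66) = 7.66. The moderate type's constraint binds.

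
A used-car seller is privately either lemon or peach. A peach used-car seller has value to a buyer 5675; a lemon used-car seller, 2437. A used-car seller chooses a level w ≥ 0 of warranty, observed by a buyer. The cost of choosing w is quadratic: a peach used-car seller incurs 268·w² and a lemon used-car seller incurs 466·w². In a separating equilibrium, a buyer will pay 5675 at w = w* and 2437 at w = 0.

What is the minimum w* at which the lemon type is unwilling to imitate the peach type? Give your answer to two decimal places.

2.64

The lemon type at w = 0 receives 2437; imitating at w* yields 5675 − 466·w*².
Indifference: 2437 = 5675 − 466·w*², so w*² = (5675 − 2437) / 466 ≈ 6.9485.
w* = √6.9485 ≈ 2.64.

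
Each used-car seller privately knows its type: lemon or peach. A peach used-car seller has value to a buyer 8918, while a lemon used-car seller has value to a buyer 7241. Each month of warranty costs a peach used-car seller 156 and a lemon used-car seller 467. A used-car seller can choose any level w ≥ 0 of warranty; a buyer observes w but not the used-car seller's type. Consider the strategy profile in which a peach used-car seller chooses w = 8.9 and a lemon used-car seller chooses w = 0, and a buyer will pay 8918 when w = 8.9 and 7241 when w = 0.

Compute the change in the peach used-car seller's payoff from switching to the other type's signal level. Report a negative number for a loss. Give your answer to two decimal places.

Playing w = 8.9 the peach used-car seller receives 8918 − 156 × 8.9 = 7529.6.
Deviating to w = 0 yields 7241 instead.
Gain from deviating: 7241 − 7529.6 = -288.60.
The gain is negative, so the peach type's incentive-compatibility constraint is satisfied.

-288.60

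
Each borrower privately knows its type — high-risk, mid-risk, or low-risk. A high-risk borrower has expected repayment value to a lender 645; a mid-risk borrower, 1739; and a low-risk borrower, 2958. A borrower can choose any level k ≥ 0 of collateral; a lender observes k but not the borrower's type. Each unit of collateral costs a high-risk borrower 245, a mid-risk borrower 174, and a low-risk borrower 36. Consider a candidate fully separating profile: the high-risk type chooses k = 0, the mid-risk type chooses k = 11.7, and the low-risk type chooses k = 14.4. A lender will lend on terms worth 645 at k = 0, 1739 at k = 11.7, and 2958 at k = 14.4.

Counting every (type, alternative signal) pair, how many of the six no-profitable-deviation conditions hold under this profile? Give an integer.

4

High-risk (own payoff 645): to k=11.7 gives 1739 − 245×11.7 = -1127.5 → no gain ✓; to k=14.4 gives 2958 − 245×14.4 = -570 → no gain ✓.
Low-risk (own payoff 2958 − 36×14.4 = 2439.6): to k=0 gives 645 → no gain ✓; to k=11.7 gives 1739 − 36×11.7 = 1317.8 → no gain ✓.
Mid-risk (own payoff 1739 − 174×11.7 = -296.8): to k=0 gives 645 → profitable ✗; to k=14.4 gives 2958 − 174×14.4 = 452.4 → profitable ✗.
4 of the 6 constraints hold; not an equilibrium.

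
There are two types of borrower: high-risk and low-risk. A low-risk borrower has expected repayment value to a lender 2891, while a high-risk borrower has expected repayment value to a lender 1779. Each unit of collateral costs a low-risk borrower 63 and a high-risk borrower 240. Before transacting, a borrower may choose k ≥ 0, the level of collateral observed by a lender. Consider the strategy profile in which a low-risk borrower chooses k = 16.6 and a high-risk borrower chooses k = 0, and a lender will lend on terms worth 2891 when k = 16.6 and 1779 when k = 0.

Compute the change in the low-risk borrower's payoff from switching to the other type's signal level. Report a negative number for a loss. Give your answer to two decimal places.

Playing k = 16.6 the low-risk borrower receives 2891 − 63 × 16.6 = 1845.2.
Deviating to k = 0 yields 1779 instead.
Gain from deviating: 1779 − 1845.2 = -66.20.
The gain is negative, so the low-risk type's incentive-compatibility constraint is satisfied.

-66.20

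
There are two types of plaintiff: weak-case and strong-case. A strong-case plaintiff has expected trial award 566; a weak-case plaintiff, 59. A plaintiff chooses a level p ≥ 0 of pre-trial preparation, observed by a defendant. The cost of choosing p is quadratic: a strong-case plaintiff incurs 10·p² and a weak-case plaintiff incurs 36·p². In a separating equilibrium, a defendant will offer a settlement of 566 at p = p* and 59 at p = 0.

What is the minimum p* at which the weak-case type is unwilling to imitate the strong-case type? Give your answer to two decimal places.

3.75

The weak-case type at p = 0 receives 59; imitating at p* yields 566 − 36·p*².
Indifference: 59 = 566 − 36·p*², so p*² = (566 − 59) / 36 ≈ 14.0833.
p* = √14.0833 ≈ 3.75.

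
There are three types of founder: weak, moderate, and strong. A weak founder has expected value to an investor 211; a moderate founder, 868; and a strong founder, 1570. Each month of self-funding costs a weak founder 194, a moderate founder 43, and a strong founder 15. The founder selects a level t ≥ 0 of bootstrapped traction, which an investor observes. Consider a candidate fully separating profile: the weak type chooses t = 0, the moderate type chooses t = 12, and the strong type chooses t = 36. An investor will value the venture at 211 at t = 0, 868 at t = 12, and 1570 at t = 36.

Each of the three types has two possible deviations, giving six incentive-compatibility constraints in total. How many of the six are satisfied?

Strong (own payoff 1570 − 15×36 = 1030): to t=0 gives 211 → no gain ✓; to t=12 gives 868 − 15×12 = 688 → no gain ✓.
Weak (own payoff 211): to t=12 gives 868 − 194×12 = -1460 → no gain ✓; to t=36 gives 1570 − 194×36 = -5414 → no gain ✓.
Moderate (own payoff 868 − 43×12 = 352): to t=0 gives 211 → no gain ✓; to t=36 gives 1570 − 43×36 = 22 → no gain ✓.
6 of the 6 constraints hold; this profile is a separating equilibrium.

6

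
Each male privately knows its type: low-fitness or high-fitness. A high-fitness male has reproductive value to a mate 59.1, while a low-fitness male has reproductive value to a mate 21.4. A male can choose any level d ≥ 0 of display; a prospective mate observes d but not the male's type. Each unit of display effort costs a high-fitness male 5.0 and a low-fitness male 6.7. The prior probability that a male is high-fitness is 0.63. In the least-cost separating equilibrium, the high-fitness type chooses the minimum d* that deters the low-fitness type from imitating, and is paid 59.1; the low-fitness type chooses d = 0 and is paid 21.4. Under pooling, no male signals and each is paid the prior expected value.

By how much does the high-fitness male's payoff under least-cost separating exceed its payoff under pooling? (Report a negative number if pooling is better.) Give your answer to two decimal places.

-14.19

Least-cost separating signal: d* solves 21.4 = 59.1 − 6.7·d*, so d* = (59.1 − 21.4)/6.7 ≈ 5.6269.
High-fitness type's separating payoff: 59.1 − 5.0 × d* = 59.1 − 5.0 × (59.1 − 21.4)/6.7 = 59.1 − 188.5/6.7 ≈ 30.9657.
Pooling payoff: 0.63 × 59.1 + 0.37 × 21.4 = 45.151.
Difference: 30.9657 − 45.151 = -14.1853, i.e. -14.19 to two decimal places.
The high-fitness type would prefer the pooling outcome.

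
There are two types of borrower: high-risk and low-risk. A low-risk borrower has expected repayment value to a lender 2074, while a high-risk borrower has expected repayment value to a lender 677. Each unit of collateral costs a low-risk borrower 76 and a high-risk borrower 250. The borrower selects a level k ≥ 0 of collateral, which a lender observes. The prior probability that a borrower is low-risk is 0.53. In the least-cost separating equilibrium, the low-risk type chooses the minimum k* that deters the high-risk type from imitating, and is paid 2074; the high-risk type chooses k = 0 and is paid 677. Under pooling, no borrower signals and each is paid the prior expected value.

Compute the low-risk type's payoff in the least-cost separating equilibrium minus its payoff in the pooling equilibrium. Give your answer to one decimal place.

231.9

Least-cost separating signal: k* solves 677 = 2074 − 250·k*, so k* = (2074 − 677)/250 = 5.588.
Low-risk type's separating payoff: 2074 − 76 × k* = 2074 − 76 × (2074 − 677)/250 = 2074 − 106172/250 = 1649.312.
Pooling payoff: 0.53 × 2074 + 0.47 × 677 = 1417.41.
Difference: 1649.312 − 1417.41 = 231.902, i.e. 231.9 to one decimal place.
The low-risk type prefers to separate.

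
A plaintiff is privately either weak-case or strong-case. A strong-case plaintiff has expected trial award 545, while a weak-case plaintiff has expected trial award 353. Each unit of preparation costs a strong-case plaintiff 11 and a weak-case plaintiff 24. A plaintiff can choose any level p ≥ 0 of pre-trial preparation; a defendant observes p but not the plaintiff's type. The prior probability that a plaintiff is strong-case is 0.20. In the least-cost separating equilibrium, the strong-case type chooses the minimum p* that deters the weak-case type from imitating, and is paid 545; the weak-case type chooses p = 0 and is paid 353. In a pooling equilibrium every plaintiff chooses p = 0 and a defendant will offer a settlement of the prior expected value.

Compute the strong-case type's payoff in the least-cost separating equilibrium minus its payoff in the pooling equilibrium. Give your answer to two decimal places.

Least-cost separating signal: p* solves 353 = 545 − 24·p*, so p* = (545 − 353)/24 = 8.
Strong-case type's separating payoff: 545 − 11 × p* = 545 − 11 × (545 − 353)/24 = 545 − 2112/24 = 457.
Pooling payoff: 0.20 × 545 + 0.80 × 353 = 391.4.
Difference: 457 − 391.4 = 65.60.
The strong-case type prefers to separate.

65.60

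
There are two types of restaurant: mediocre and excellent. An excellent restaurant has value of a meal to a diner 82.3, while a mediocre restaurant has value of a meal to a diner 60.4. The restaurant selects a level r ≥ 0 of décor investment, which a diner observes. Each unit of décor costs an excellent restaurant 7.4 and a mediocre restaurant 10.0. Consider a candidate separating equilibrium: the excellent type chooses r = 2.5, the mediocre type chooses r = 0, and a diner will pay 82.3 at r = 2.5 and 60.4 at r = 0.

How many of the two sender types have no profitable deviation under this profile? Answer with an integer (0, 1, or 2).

Mediocre type: stay at 0 → 60.4; mimic → 82.3 − 10.0 × 2.5 = 57.3. IC holds (60.4 ≥ 57.3).
Excellent type: signal → 82.3 − 7.4 × 2.5 = 63.8; deviate to 0 → 60.4. IC holds (63.8 ≥ 60.4).
2 of 2 constraints hold, so this is a separating equilibrium.

2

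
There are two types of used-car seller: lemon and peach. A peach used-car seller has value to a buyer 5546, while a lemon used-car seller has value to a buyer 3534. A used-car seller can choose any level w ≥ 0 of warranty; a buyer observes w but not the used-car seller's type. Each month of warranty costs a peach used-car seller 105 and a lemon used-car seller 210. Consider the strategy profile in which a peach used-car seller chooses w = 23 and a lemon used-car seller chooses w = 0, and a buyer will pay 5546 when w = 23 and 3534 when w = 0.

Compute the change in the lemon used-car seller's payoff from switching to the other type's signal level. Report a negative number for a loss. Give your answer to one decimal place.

Playing w = 0 the lemon used-car seller receives 3534.
Deviating to w = 23 brings payment 5546 at cost 210 × 23 = 4830, netting 716.
Gain from deviating: 716 − 3534 = -2818.0.
The gain is negative, so the lemon type's incentive-compatibility constraint is satisfied.

-2818.0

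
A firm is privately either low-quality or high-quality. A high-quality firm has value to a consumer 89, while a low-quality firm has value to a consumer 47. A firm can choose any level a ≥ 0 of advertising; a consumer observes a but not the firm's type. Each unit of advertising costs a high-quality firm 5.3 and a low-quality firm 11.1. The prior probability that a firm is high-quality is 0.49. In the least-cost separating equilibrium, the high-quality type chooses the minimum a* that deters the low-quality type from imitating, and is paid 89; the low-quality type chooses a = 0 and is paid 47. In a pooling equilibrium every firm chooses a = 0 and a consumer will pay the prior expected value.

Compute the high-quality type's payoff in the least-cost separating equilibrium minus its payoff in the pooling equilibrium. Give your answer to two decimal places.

1.37

Least-cost separating signal: a* solves 47 = 89 − 11.1·a*, so a* = (89 − 47)/11.1 ≈ 3.7838.
High-quality type's separating payoff: 89 − 5.3 × a* = 89 − 5.3 × (89 − 47)/11.1 = 89 − 222.6/11.1 ≈ 68.9459.
Pooling payoff: 0.49 × 89 + 0.51 × 47 = 67.58.
Difference: 68.9459 − 67.58 = 1.3659, i.e. 1.37 to two decimal places.
The high-quality type prefers to separate.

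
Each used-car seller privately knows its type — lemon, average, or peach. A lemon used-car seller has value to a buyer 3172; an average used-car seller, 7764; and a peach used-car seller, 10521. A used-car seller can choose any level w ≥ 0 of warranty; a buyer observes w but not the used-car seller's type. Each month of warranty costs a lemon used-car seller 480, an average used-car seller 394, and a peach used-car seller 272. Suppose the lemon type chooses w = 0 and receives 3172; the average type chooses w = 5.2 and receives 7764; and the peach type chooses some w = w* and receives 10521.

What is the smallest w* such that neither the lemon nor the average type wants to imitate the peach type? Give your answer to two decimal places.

15.31

Lemon type (on-path payoff 3172) won't mimic when 3172 ≥ 10521 − 480·w*, i.e. w* ≥ 15.31.
Average type (on-path payoff 7764 − 394×5.2 = 5715.2) won't mimic when 5715.2 ≥ 10521 − 394·w*, i.e. w* ≥ 12.20.
Both must hold, so w* = max(15.31, 12.20) = 15.31. The lemon type's constraint binds.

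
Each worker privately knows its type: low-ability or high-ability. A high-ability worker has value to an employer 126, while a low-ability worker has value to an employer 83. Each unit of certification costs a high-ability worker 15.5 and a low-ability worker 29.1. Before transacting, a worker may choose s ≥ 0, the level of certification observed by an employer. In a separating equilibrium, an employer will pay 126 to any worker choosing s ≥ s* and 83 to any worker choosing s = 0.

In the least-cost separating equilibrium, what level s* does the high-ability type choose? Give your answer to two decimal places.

1.48

A low-ability worker choosing s = 0 receives 83.
Imitating at s* instead would pay 126 at cost 29.1·s*, netting 126 − 29.1·s*.
Indifference: 83 = 126 − 29.1·s*, so s* = (126 − 83) / 29.1 ≈ 1.48.
This is the low-ability type's binding incentive-compatibility constraint; any s ≥ 1.48 sustains separation on that side.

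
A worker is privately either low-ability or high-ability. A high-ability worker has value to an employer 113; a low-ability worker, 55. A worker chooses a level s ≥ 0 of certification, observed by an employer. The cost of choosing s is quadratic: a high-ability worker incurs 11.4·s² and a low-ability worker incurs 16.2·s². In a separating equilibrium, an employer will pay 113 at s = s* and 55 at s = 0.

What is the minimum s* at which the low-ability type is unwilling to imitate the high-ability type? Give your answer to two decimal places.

The low-ability type at s = 0 receives 55; imitating at s* yields 113 − 16.2·s*².
Indifference: 55 = 113 − 16.2·s*², so s*² = (113 − 55) / 16.2 ≈ 3.5802.
s* = √3.5802 ≈ 1.89.

1.89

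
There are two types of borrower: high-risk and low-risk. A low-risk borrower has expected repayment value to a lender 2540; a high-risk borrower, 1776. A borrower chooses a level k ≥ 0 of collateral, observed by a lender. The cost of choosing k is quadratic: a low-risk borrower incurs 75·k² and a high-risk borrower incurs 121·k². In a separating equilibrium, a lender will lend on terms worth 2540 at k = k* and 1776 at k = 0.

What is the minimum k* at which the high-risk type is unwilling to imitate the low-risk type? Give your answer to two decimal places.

The high-risk type at k = 0 receives 1776; imitating at k* yields 2540 − 121·k*².
Indifference: 1776 = 2540 − 121·k*², so k*² = (2540 − 1776) / 121 ≈ 6.3140.
k* = √6.3140 ≈ 2.51.

2.51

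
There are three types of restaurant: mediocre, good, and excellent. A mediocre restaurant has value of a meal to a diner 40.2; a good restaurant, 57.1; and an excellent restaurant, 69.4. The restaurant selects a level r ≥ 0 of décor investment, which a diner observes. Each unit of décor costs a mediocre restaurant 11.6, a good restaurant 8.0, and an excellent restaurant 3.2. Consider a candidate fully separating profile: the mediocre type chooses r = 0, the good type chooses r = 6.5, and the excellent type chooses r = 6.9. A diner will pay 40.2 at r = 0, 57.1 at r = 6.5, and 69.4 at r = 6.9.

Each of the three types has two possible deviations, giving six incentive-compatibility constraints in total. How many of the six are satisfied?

Excellent (own payoff 69.4 − 3.2×6.9 = 47.32): to r=0 gives 40.2 → no gain ✓; to r=6.5 gives 57.1 − 3.2×6.5 = 36.3 → no gain ✓.
Good (own payoff 57.1 − 8.0×6.5 = 5.1): to r=0 gives 40.2 → profitable ✗; to r=6.9 gives 69.4 − 8.0×6.9 = 14.2 → profitable ✗.
Mediocre (own payoff 40.2): to r=6.5 gives 57.1 − 11.6×6.5 = -18.3 → no gain ✓; to r=6.9 gives 69.4 − 11.6×6.9 = -10.64 → no gain ✓.
4 of the 6 constraints hold; not an equilibrium.

4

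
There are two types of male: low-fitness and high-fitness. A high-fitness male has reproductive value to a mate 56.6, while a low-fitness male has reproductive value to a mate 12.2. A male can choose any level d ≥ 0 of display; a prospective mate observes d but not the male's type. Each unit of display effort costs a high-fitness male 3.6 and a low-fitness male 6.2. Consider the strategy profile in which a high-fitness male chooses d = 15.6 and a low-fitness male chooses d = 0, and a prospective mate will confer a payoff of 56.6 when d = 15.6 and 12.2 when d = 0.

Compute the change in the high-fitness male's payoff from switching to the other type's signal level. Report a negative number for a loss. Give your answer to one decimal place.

Playing d = 15.6 the high-fitness male receives 56.6 − 3.6 × 15.6 = 0.44.
Deviating to d = 0 yields 12.2 instead.
Gain from deviating: 12.2 − 0.44 = 11.76, i.e. 11.8 to one decimal place.
The gain is positive, so the high-fitness type's incentive-compatibility constraint is violated — this profile is not a separating equilibrium.

11.8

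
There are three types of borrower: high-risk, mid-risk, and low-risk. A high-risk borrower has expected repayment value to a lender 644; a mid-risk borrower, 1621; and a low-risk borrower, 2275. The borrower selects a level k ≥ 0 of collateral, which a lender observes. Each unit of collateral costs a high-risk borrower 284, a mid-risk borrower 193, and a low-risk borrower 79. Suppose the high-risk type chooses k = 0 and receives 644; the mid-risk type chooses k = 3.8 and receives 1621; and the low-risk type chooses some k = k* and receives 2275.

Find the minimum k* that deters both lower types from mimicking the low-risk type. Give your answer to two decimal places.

7.19

High-risk type (on-path payoff 644) won't mimic when 644 ≥ 2275 − 284·k*, i.e. k* ≥ 5.74.
Mid-risk type (on-path payoff 1621 − 193×3.8 = 887.6) won't mimic when 887.6 ≥ 2275 − 193·k*, i.e. k* ≥ 7.19.
Both must hold, so k* = max(5.74, 7.19) = 7.19. The mid-risk type's constraint binds.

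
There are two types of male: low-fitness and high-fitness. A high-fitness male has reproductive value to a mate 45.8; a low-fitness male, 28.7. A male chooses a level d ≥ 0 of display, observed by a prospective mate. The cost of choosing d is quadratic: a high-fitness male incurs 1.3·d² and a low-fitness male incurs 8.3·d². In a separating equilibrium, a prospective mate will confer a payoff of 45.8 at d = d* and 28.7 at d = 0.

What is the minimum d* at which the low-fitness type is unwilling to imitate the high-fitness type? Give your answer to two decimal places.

The low-fitness type at d = 0 receives 28.7; imitating at d* yields 45.8 − 8.3·d*².
Indifference: 28.7 = 45.8 − 8.3·d*², so d*² = (45.8 − 28.7) / 8.3 ≈ 2.0602.
d* = √2.0602 ≈ 1.44.

1.44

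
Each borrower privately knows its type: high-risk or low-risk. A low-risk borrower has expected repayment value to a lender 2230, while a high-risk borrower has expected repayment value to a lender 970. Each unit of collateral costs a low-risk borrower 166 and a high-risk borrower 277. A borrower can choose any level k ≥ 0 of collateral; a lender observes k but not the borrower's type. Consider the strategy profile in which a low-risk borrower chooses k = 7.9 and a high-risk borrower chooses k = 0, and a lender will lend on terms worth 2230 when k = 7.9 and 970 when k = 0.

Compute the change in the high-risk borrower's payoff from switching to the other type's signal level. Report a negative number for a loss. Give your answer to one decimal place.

-928.3

Playing k = 0 the high-risk borrower receives 970.
Deviating to k = 7.9 brings payment 2230 at cost 277 × 7.9 = 2188.3, netting 41.7.
Gain from deviating: 41.7 − 970 = -928.3.
The gain is negative, so the high-risk type's incentive-compatibility constraint is satisfied.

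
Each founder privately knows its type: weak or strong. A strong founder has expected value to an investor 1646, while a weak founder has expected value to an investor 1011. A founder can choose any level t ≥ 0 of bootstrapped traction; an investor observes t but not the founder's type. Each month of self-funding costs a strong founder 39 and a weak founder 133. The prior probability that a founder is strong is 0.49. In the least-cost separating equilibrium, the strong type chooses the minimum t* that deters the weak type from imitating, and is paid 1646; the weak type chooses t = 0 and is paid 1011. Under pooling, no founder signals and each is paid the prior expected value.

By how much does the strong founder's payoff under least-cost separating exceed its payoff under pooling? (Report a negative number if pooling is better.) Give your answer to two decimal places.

137.65

Least-cost separating signal: t* solves 1011 = 1646 − 133·t*, so t* = (1646 − 1011)/133 ≈ 4.7744.
Strong type's separating payoff: 1646 − 39 × t* = 1646 − 39 × (1646 − 1011)/133 = 1646 − 24765/133 ≈ 1459.7970.
Pooling payoff: 0.49 × 1646 + 0.51 × 1011 = 1322.15.
Difference: 1459.7970 − 1322.15 = 137.647, i.e. 137.65 to two decimal places.
The strong type prefers to separate.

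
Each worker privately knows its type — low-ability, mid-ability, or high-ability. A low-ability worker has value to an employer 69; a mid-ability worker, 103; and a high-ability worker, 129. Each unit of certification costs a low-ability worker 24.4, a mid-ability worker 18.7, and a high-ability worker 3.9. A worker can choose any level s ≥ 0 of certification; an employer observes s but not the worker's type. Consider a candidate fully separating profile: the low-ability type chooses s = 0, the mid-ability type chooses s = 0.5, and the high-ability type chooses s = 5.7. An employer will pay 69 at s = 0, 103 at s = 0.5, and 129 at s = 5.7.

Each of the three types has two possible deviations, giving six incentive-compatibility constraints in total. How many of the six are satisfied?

High-ability (own payoff 129 − 3.9×5.7 = 106.77): to s=0 gives 69 → no gain ✓; to s=0.5 gives 103 − 3.9×0.5 = 101.05 → no gain ✓.
Low-ability (own payoff 69): to s=0.5 gives 103 − 24.4×0.5 = 90.8 → profitable ✗; to s=5.7 gives 129 − 24.4×5.7 = -10.08 → no gain ✓.
Mid-ability (own payoff 103 − 18.7×0.5 = 93.65): to s=0 gives 69 → no gain ✓; to s=5.7 gives 129 − 18.7×5.7 = 22.41 → no gain ✓.
5 of the 6 constraints hold; not an equilibrium.

5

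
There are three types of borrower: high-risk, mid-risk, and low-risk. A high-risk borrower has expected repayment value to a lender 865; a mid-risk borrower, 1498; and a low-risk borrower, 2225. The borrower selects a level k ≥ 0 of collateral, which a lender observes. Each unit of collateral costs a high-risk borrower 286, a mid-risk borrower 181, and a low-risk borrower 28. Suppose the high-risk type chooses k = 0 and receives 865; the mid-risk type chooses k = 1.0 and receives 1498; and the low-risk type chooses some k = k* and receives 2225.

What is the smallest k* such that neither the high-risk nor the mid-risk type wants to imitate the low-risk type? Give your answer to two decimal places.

High-risk type (on-path payoff 865) won't mimic when 865 ≥ 2225 − 286·k*, i.e. k* ≥ 4.76.
Mid-risk type (on-path payoff 1498 − 181×1.0 = 1317) won't mimic when 1317 ≥ 2225 − 181·k*, i.e. k* ≥ 5.02.
Both must hold, so k* = max(4.76, 5.02) = 5.02. The mid-risk type's constraint binds.

5.02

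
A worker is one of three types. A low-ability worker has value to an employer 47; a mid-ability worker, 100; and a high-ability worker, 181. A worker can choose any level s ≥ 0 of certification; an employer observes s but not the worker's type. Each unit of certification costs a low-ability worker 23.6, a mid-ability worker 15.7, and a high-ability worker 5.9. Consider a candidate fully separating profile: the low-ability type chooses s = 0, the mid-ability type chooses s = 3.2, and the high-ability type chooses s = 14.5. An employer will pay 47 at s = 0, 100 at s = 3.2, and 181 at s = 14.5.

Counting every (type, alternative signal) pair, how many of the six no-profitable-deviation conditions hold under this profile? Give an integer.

Low-ability (own payoff 47): to s=3.2 gives 100 − 23.6×3.2 = 24.48 → no gain ✓; to s=14.5 gives 181 − 23.6×14.5 = -161.2 → no gain ✓.
Mid-ability (own payoff 100 − 15.7×3.2 = 49.76): to s=0 gives 47 → no gain ✓; to s=14.5 gives 181 − 15.7×14.5 = -46.65 → no gain ✓.
High-ability (own payoff 181 − 5.9×14.5 = 95.45): to s=0 gives 47 → no gain ✓; to s=3.2 gives 100 − 5.9×3.2 = 81.12 → no gain ✓.
6 of the 6 constraints hold; this profile is a separating equilibrium.

6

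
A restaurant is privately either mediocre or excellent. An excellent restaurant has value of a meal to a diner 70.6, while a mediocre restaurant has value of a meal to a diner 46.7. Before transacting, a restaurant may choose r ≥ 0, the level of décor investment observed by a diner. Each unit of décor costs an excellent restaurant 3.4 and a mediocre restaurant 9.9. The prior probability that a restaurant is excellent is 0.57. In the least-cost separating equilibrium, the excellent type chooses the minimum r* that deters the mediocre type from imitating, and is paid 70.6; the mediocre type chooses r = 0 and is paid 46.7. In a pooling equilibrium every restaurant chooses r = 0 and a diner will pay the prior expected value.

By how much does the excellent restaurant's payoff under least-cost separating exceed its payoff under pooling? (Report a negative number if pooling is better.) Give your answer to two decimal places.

Least-cost separating signal: r* solves 46.7 = 70.6 − 9.9·r*, so r* = (70.6 − 46.7)/9.9 ≈ 2.4141.
Excellent type's separating payoff: 70.6 − 3.4 × r* = 70.6 − 3.4 × (70.6 − 46.7)/9.9 = 70.6 − 81.26/9.9 ≈ 62.3919.
Pooling payoff: 0.57 × 70.6 + 0.43 × 46.7 = 60.323.
Difference: 62.3919 − 60.323 = 2.0689, i.e. 2.07 to two decimal places.
The excellent type prefers to separate.

2.07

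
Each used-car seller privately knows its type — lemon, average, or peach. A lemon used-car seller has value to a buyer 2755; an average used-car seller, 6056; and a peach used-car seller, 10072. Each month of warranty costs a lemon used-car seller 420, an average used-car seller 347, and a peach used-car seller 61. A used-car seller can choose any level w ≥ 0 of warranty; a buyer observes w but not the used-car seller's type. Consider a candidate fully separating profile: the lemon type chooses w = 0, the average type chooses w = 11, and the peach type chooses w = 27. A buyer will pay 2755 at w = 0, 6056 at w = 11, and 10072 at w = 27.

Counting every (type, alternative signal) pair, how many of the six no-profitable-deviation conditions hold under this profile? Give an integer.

Average (own payoff 6056 − 347×11 = 2239): to w=0 gives 2755 → profitable ✗; to w=27 gives 10072 − 347×27 = 703 → no gain ✓.
Peach (own payoff 10072 − 61×27 = 8425): to w=0 gives 2755 → no gain ✓; to w=11 gives 6056 − 61×11 = 5385 → no gain ✓.
Lemon (own payoff 2755): to w=11 gives 6056 − 420×11 = 1436 → no gain ✓; to w=27 gives 10072 − 420×27 = -1268 → no gain ✓.
5 of the 6 constraints hold; not an equilibrium.

5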